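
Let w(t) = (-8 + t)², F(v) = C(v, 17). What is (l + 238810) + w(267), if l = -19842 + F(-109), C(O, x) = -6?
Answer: 286043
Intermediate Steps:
F(v) = -6
l = -19848 (l = -19842 - 6 = -19848)
(l + 238810) + w(267) = (-19848 + 238810) + (-8 + 267)² = 218962 + 259² = 218962 + 67081 = 286043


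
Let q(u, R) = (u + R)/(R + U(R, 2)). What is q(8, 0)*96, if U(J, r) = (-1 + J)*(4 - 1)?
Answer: -256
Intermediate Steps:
U(J, r) = -3 + 3*J (U(J, r) = (-1 + J)*3 = -3 + 3*J)
q(u, R) = (R + u)/(-3 + 4*R) (q(u, R) = (u + R)/(R + (-3 + 3*R)) = (R + u)/(-3 + 4*R))
q(8, 0)*96 = ((0 + 8)/(-3 + 4*0))*96 = (8/(-3 + 0))*96 = (8/(-3))*96 = -1/3*8*96 = -8/3*96 = -256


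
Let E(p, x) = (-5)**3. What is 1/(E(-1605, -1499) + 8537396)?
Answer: 1/8537271 ≈ 1.1713e-7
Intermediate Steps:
E(p, x) = -125
1/(E(-1605, -1499) + 8537396) = 1/(-125 + 8537396) = 1/8537271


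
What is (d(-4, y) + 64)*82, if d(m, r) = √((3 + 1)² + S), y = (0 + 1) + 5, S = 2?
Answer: 5248 + 246*√2 ≈ 5595.9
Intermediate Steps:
y = 6 (y = 1 + 5 = 6)
d(m, r) = 3*√2 (d(m, r) = √((3 + 1)² + 2) = √(4² + 2) = √(16 + 2) = √18 = 3*√2)
(d(-4, y) + 64)*82 = (3*√2 + 64)*82 = (64 + 3*√2)*82 = 5248 + 246*√2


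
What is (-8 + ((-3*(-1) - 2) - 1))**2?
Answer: 64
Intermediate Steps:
(-8 + ((-3*(-1) - 2) - 1))**2 = (-8 + ((3 - 2) - 1))**2 = (-8 + (1 - 1))**2 = (-8 + 0)**2 = (-8)**2 = 64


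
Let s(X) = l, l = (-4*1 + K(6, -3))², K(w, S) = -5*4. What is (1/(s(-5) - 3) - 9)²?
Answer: 26584336/328329 ≈ 80.969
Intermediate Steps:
K(w, S) = -20
l = 576 (l = (-4*1 - 20)² = (-4 - 20)² = (-24)² = 576)
s(X) = 576
(1/(s(-5) - 3) - 9)² = (1/(576 - 3) - 9)² = (1/573 - 9)² = (-5156/573)² = 26584336/328329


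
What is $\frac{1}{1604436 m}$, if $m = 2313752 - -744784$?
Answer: $\frac{1}{4907225265696} \approx 2.0378 \cdot 10^{-13}$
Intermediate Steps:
$m = 3058536$ ($m = 2313752 + 744784 = 3058536$)
$\frac{1}{1604436 m} = \frac{1}{1604436 \cdot 3058536} = \frac{1}{1604436} \cdot \frac{1}{3058536} = \frac{1}{4907225265696}$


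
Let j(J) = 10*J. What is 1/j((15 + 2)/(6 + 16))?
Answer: 11/85 ≈ 0.12941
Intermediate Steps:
1/j((15 + 2)/(6 + 16)) = 1/(10*((15 + 2)/(6 + 16))) = 1/(10*(17/22)) = 1/(85/11) = 11/85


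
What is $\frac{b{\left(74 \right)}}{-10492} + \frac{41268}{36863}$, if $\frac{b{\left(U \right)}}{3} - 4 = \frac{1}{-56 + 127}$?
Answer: $\frac{30710335911}{27460428316} \approx 1.1183$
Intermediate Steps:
$b{\left(U \right)} = \frac{855}{71}$ ($b{\left(U \right)} = 12 + \frac{3}{-56 + 127} = 12 + \frac{3}{71} = \frac{855}{71}$)
$\frac{b{\left(74 \right)}}{-10492} + \frac{41268}{36863} = \frac{855}{71 \left(-10492\right)} + \frac{41268}{36863} = \frac{855}{71} \left(- \frac{1}{10492}\right) + 41268 \cdot \frac{1}{36863} = - \frac{855}{744932} + \frac{41268}{36863} = \frac{30710335911}{27460428316}$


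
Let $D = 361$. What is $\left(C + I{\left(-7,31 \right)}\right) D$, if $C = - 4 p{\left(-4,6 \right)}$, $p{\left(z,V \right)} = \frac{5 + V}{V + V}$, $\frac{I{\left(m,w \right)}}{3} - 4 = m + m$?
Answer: $- \frac{36461}{3} \approx -12154.0$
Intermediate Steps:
$I{\left(m,w \right)} = 12 + 6 m$ ($I{\left(m,w \right)} = 12 + 3 \left(m + m\right) = 12 + 3 \cdot 2 m = 12 + 6 m$)
$p{\left(z,V \right)} = \frac{5 + V}{2 V}$
$C = - \frac{11}{3}$ ($C = - 4 \frac{5 + 6}{2 \cdot 6} = - 4 \cdot \frac{1}{2} \cdot \frac{1}{6} \cdot 11 = \left(-4\right) \frac{11}{12} = - \frac{11}{3} \approx -3.6667$)
$\left(C + I{\left(-7,31 \right)}\right) D = \left(- \frac{11}{3} + \left(12 + 6 \left(-7\right)\right)\right) 361 = \left(- \frac{11}{3} + \left(12 - 42\right)\right) 361 = \left(- \frac{11}{3} - 30\right) 361 = \left(- \frac{101}{3}\right) 361 = - \frac{36461}{3}$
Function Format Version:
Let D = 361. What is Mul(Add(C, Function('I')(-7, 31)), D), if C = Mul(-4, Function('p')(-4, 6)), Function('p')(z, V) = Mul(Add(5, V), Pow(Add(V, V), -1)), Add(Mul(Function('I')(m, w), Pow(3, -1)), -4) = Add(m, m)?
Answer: Rational(-36461, 3) ≈ -12154.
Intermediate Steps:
Function('I')(m, w) = Add(12, Mul(6, m)) (Function('I')(m, w) = Add(12, Mul(3, Add(m, m))) = Add(12, Mul(3, Mul(2, m))) = Add(12, Mul(6, m)))
Function('p')(z, V) = Mul(Rational(1, 2), Pow(V, -1), Add(5, V)) (Function('p')(z, V) = Mul(Add(5, V), Pow(Mul(2, V), -1)) = Mul(Add(5, V), Mul(Rational(1, 2), Pow(V, -1))) = Mul(Rational(1, 2), Pow(V, -1), Add(5, V)))
C = Rational(-11, 3) (C = Mul(-4, Mul(Rational(1, 2), Pow(6, -1), Add(5, 6))) = Mul(-4, Mul(Rational(1, 2), Rational(1, 6), 11)) = Mul(-4, Rational(11, 12)) = Rational(-11, 3) ≈ -3.6667)
Mul(Add(C, Function('I')(-7, 31)), D) = Mul(Add(Rational(-11, 3), Add(12, Mul(6, -7))), 361) = Mul(Add(Rational(-11, 3), Add(12, -42)), 361) = Mul(Add(Rational(-11, 3), -30), 361) = Mul(Rational(-101, 3), 361) = Rational(-36461, 3)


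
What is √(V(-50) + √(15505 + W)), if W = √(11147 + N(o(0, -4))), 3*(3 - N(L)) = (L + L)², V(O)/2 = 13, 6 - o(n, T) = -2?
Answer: √(234 + 3*√3*√(46515 + √99582))/3 ≈ 12.286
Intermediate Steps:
o(n, T) = 8 (o(n, T) = 6 - 1*(-2) = 6 + 2 = 8)
V(O) = 26 (V(O) = 2*13 = 26)
N(L) = 3 - 4*L²/3 (N(L) = 3 - (L + L)²/3 = 3 - 4*L²/3)
W = √99582/3 (W = √(11147 + (3 - 4/3*8²)) = √(11147 + (3 - 4/3*64)) = √(11147 + (3 - 256/3)) = √(11147 - 247/3) = √(33194/3) = √99582/3 ≈ 105.19)
√(V(-50) + √(15505 + W)) = √(26 + √(15505 + √99582/3))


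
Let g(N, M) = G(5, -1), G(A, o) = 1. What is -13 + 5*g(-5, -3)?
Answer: -8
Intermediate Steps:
g(N, M) = 1
-13 + 5*g(-5, -3) = -13 + 5*1 = -13 + 5 = -8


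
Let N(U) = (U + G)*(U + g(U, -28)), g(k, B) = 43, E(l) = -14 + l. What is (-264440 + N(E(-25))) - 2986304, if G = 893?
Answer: -3247328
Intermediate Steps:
N(U) = (43 + U)*(893 + U) (N(U) = (U + 893)*(U + 43) = (893 + U)*(43 + U) = (43 + U)*(893 + U))
(-264440 + N(E(-25))) - 2986304 = (-264440 + (38399 + (-14 - 25)² + 936*(-14 - 25))) - 2986304 = (-264440 + (38399 + (-39)² + 936*(-39))) - 2986304 = (-264440 + (38399 + 1521 - 36504)) - 2986304 = (-264440 + 3416) - 2986304 = -261024 - 2986304 = -3247328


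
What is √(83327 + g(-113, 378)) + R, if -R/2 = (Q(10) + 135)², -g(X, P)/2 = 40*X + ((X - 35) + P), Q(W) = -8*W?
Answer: -6050 + √91907 ≈ -5746.8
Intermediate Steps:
g(X, P) = 70 - 82*X - 2*P (g(X, P) = -2*(40*X + ((X - 35) + P)) = -2*(40*X + ((-35 + X) + P)) = -2*(40*X + (-35 + P + X)) = -2*(-35 + P + 41*X) = 70 - 82*X - 2*P)
R = -6050 (R = -2*(-8*10 + 135)² = -2*(-80 + 135)² = -2*55² = -2*3025 = -6050)
√(83327 + g(-113, 378)) + R = √(83327 + (70 - 82*(-113) - 2*378)) - 6050 = √(83327 + (70 + 9266 - 756)) - 6050 = √(83327 + 8580) - 6050 = √91907 - 6050 = -6050 + √91907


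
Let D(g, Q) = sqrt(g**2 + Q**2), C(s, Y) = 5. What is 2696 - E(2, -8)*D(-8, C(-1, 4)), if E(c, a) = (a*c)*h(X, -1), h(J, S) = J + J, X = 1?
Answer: 2696 + 32*sqrt(89) ≈ 2997.9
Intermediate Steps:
h(J, S) = 2*J
E(c, a) = 2*a*c (E(c, a) = (a*c)*(2*1) = (a*c)*2 = 2*a*c)
D(g, Q) = sqrt(Q**2 + g**2)
2696 - E(2, -8)*D(-8, C(-1, 4)) = 2696 - 2*(-8)*2*sqrt(5**2 + (-8)**2) = 2696 - (-32)*sqrt(25 + 64) = 2696 - (-32)*sqrt(89) = 2696 + 32*sqrt(89)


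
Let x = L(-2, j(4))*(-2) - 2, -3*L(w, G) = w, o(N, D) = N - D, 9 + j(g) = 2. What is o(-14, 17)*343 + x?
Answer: -31909/3 ≈ -10636.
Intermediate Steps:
j(g) = -7 (j(g) = -9 + 2 = -7)
L(w, G) = -w/3
x = -10/3 (x = -⅓*(-2)*(-2) - 2 = (⅔)*(-2) - 2 = -4/3 - 2 = -10/3 ≈ -3.3333)
o(-14, 17)*343 + x = (-14 - 1*17)*343 - 10/3 = (-14 - 17)*343 - 10/3 = -31*343 - 10/3 = -10633 - 10/3 = -31909/3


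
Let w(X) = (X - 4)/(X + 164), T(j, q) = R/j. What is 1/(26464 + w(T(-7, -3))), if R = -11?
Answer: 1159/30671759 ≈ 3.7787e-5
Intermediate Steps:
T(j, q) = -11/j
w(X) = (-4 + X)/(164 + X)
1/(26464 + w(T(-7, -3))) = 1/(26464 + (-4 - 11/(-7))/(164 - 11/(-7))) = 1/(26464 + (-4 - 11*(-1/7))/(164 - 11*(-1/7))) = 1/(26464 + (-4 + 11/7)/(164 + 11/7)) = 1/(26464 - 17/7/(1159/7)) = 1/(26464 + (7/1159)*(-17/7)) = 1/(26464 - 17/1159) = 1/(30671759/1159) = 1159/30671759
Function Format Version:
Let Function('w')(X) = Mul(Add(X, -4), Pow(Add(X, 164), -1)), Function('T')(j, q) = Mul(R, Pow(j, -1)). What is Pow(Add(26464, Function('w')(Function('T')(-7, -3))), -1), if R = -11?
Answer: Rational(1159, 30671759) ≈ 3.7787e-5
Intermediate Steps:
Function('T')(j, q) = Mul(-11, Pow(j, -1))
Function('w')(X) = Mul(Pow(Add(164, X), -1), Add(-4, X)) (Function('w')(X) = Mul(Add(-4, X), Pow(Add(164, X), -1)) = Mul(Pow(Add(164, X), -1), Add(-4, X)))
Pow(Add(26464, Function('w')(Function('T')(-7, -3))), -1) = Pow(Add(26464, Mul(Pow(Add(164, Mul(-11, Pow(-7, -1))), -1), Add(-4, Mul(-11, Pow(-7, -1))))), -1) = Pow(Add(26464, Mul(Pow(Add(164, Mul(-11, Rational(-1, 7))), -1), Add(-4, Mul(-11, Rational(-1, 7))))), -1) = Pow(Add(26464, Mul(Pow(Add(164, Rational(11, 7)), -1), Add(-4, Rational(11, 7)))), -1) = Pow(Add(26464, Mul(Pow(Rational(1159, 7), -1), Rational(-17, 7))), -1) = Pow(Add(26464, Mul(Rational(7, 1159), Rational(-17, 7))), -1) = Pow(Add(26464, Rational(-17, 1159)), -1) = Pow(Rational(30671759, 1159), -1) = Rational(1159, 30671759)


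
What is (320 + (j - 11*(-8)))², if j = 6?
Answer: 171396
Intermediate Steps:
(320 + (j - 11*(-8)))² = (320 + (6 - 11*(-8)))² = (320 + (6 + 88))² = (320 + 94)² = 414² = 171396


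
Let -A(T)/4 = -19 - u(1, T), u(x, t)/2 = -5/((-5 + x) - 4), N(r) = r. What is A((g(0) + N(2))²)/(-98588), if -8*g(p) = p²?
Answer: -81/98588 ≈ -0.00082160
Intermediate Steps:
u(x, t) = -10/(-9 + x) (u(x, t) = 2*(-5/((-5 + x) - 4)) = 2*(-5/(-9 + x)) = -10/(-9 + x))
g(p) = -p²/8
A(T) = 81 (A(T) = -4*(-19 - (-10)/(-9 + 1)) = -4*(-19 - (-10)/(-8)) = -4*(-19 - (-10)*(-1)/8) = -4*(-19 - 1*5/4) = -4*(-19 - 5/4) = -4*(-81/4) = 81)
A((g(0) + N(2))²)/(-98588) = 81/(-98588) = 81*(-1/98588) = -81/98588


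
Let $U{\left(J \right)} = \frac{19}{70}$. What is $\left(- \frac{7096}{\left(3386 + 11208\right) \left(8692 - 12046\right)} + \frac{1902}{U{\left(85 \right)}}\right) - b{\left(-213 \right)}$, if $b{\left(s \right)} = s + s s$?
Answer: $- \frac{8869721267150}{232504311} \approx -38149.0$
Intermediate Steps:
$b{\left(s \right)} = s + s^{2}$
$U{\left(J \right)} = \frac{19}{70}$ ($U{\left(J \right)} = 19 \cdot \frac{1}{70} = \frac{19}{70}$)
$\left(- \frac{7096}{\left(3386 + 11208\right) \left(8692 - 12046\right)} + \frac{1902}{U{\left(85 \right)}}\right) - b{\left(-213 \right)} = \left(- \frac{7096}{\left(3386 + 11208\right) \left(8692 - 12046\right)} + \frac{1902}{\frac{19}{70}}\right) - - 213 \left(1 - 213\right) = \left(- \frac{7096}{14594 \left(-3354\right)} + 1902 \cdot \frac{70}{19}\right) - \left(-213\right) \left(-212\right) = \left(- \frac{7096}{-48948276} + \frac{133140}{19}\right) - 45156 = \left(\left(-7096\right) \left(- \frac{1}{48948276}\right) + \frac{133140}{19}\right) - 45156 = \left(\frac{1774}{12237069} + \frac{133140}{19}\right) - 45156 = \frac{1629243400366}{232504311} - 45156 = - \frac{8869721267150}{232504311}$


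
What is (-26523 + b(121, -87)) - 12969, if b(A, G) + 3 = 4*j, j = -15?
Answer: -39555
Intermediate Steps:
b(A, G) = -63 (b(A, G) = -3 + 4*(-15) = -3 - 60 = -63)
(-26523 + b(121, -87)) - 12969 = (-26523 - 63) - 12969 = -26586 - 12969 = -39555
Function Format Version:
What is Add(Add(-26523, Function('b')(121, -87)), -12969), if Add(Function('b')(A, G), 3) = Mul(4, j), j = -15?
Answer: -39555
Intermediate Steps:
Function('b')(A, G) = -63 (Function('b')(A, G) = Add(-3, Mul(4, -15)) = Add(-3, -60) = -63)
Add(Add(-26523, Function('b')(121, -87)), -12969) = Add(Add(-26523, -63), -12969) = Add(-26586, -12969) = -39555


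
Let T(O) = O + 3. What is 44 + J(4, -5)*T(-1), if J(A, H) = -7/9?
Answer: 382/9 ≈ 42.444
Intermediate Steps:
J(A, H) = -7/9 (J(A, H) = -7*⅑ = -7/9)
T(O) = 3 + O
44 + J(4, -5)*T(-1) = 44 - 7*(3 - 1)/9 = 44 - 7/9*2 = 44 - 14/9 = 382/9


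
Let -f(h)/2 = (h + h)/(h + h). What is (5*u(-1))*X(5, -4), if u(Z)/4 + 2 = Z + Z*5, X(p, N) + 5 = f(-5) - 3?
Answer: 1600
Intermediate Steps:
f(h) = -2 (f(h) = -2*(h + h)/(h + h) = -2*2*h/(2*h) = -2*2*h*1/(2*h) = -2*1 = -2)
X(p, N) = -10 (X(p, N) = -5 + (-2 - 3) = -5 - 5 = -10)
u(Z) = -8 + 24*Z (u(Z) = -8 + 4*(Z + Z*5) = -8 + 4*(Z + 5*Z) = -8 + 4*(6*Z) = -8 + 24*Z)
(5*u(-1))*X(5, -4) = (5*(-8 + 24*(-1)))*(-10) = (5*(-8 - 24))*(-10) = (5*(-32))*(-10) = -160*(-10) = 1600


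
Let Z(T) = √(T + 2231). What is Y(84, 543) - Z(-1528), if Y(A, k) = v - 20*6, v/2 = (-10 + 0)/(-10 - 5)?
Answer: -356/3 - √703 ≈ -145.18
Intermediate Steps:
Z(T) = √(2231 + T)
v = 4/3 (v = 2*((-10 + 0)/(-10 - 5)) = 2*(-10/(-15)) = 2*(-10*(-1/15)) = 2*(⅔) = 4/3 ≈ 1.3333)
Y(A, k) = -356/3 (Y(A, k) = 4/3 - 20*6 = 4/3 - 120 = -356/3)
Y(84, 543) - Z(-1528) = -356/3 - √(2231 - 1528) = -356/3 - √703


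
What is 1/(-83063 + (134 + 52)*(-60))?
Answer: -1/94223 ≈ -1.0613e-5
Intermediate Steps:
1/(-83063 + (134 + 52)*(-60)) = 1/(-83063 + 186*(-60)) = 1/(-83063 - 11160) = 1/(-94223) = -1/94223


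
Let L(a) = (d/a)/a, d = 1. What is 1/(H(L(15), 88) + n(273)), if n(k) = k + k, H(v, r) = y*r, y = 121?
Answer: 1/11194 ≈ 8.9334e-5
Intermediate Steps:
L(a) = a⁻² (L(a) = (1/a)/a = 1/(a*a) = a⁻²)
H(v, r) = 121*r
n(k) = 2*k
1/(H(L(15), 88) + n(273)) = 1/(121*88 + 2*273) = 1/(10648 + 546) = 1/11194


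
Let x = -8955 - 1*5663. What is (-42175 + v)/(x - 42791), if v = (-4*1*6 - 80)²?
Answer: 31359/57409 ≈ 0.54624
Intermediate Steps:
v = 10816 (v = (-4*6 - 80)² = (-24 - 80)² = (-104)² = 10816)
x = -14618 (x = -8955 - 5663 = -14618)
(-42175 + v)/(x - 42791) = (-42175 + 10816)/(-14618 - 42791) = -31359/(-57409) = -31359*(-1/57409) = 31359/57409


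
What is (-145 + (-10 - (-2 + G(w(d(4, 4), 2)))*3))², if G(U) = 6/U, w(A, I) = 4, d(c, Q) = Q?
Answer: 94249/4 ≈ 23562.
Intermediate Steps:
(-145 + (-10 - (-2 + G(w(d(4, 4), 2)))*3))² = (-145 + (-10 - (-2 + 6/4)*3))² = (-145 + (-10 - (-2 + 6*(¼))*3))² = (-145 + (-10 - (-2 + 3/2)*3))² = (-145 + (-10 - (-1)*3/2))² = (-145 + (-10 - 1*(-3/2)))² = (-145 + (-10 + 3/2))² = (-145 - 17/2)² = (-307/2)² = 94249/4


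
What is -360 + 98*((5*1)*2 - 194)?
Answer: -18392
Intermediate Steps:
-360 + 98*((5*1)*2 - 194) = -360 + 98*(5*2 - 194) = -360 + 98*(10 - 194) = -360 + 98*(-184) = -360 - 18032 = -18392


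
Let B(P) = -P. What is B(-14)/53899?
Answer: 14/53899 ≈ 0.00025974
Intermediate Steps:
B(-14)/53899 = -1*(-14)/53899 = 14*(1/53899) = 14/53899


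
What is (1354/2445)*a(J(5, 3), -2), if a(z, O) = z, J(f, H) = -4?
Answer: -5416/2445 ≈ -2.2151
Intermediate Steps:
(1354/2445)*a(J(5, 3), -2) = (1354/2445)*(-4) = -5416/2445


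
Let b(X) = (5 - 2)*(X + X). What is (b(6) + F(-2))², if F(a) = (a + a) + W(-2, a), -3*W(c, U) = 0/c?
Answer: 1024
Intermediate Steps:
b(X) = 6*X (b(X) = 3*(2*X) = 6*X)
W(c, U) = 0 (W(c, U) = -0/c = -⅓*0 = 0)
F(a) = 2*a (F(a) = (a + a) + 0 = 2*a + 0 = 2*a)
(b(6) + F(-2))² = (6*6 + 2*(-2))² = (36 - 4)² = 32² = 1024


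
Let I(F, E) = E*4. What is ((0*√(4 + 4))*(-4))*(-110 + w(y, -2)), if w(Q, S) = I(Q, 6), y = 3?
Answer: 0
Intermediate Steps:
I(F, E) = 4*E
w(Q, S) = 24 (w(Q, S) = 4*6 = 24)
((0*√(4 + 4))*(-4))*(-110 + w(y, -2)) = ((0*√(4 + 4))*(-4))*(-110 + 24) = ((0*√8)*(-4))*(-86) = ((0*(2*√2))*(-4))*(-86) = (0*(-4))*(-86) = 0*(-86) = 0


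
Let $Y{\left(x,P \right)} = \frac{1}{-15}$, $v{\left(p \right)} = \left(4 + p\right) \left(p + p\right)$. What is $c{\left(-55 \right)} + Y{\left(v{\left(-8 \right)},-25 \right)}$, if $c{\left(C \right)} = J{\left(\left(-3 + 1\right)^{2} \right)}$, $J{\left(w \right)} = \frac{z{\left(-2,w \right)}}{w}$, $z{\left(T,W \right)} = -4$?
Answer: $- \frac{16}{15} \approx -1.0667$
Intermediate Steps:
$v{\left(p \right)} = 2 p \left(4 + p\right)$ ($v{\left(p \right)} = \left(4 + p\right) 2 p = 2 p \left(4 + p\right)$)
$Y{\left(x,P \right)} = - \frac{1}{15}$
$J{\left(w \right)} = - \frac{4}{w}$
$c{\left(C \right)} = -1$ ($c{\left(C \right)} = - \frac{4}{\left(-3 + 1\right)^{2}} = - \frac{4}{\left(-2\right)^{2}} = - \frac{4}{4} = \left(-4\right) \frac{1}{4} = -1$)
$c{\left(-55 \right)} + Y{\left(v{\left(-8 \right)},-25 \right)} = -1 - \frac{1}{15} = - \frac{16}{15}$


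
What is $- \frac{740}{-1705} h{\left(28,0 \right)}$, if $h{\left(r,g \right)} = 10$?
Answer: $\frac{1480}{341} \approx 4.3402$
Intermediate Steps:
$- \frac{740}{-1705} h{\left(28,0 \right)} = - \frac{740}{-1705} \cdot 10 = \left(-740\right) \left(- \frac{1}{1705}\right) 10 = \frac{148}{341} \cdot 10 = \frac{1480}{341}$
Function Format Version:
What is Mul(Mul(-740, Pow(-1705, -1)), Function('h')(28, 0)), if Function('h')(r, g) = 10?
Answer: Rational(1480, 341) ≈ 4.3402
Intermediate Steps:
Mul(Mul(-740, Pow(-1705, -1)), Function('h')(28, 0)) = Mul(Mul(-740, Pow(-1705, -1)), 10) = Mul(Mul(-740, Rational(-1, 1705)), 10) = Mul(Rational(148, 341), 10) = Rational(1480, 341)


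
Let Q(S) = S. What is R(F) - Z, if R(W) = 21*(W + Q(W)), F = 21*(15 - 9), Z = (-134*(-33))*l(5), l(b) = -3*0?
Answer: 5292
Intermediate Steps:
l(b) = 0
Z = 0 (Z = -134*(-33)*0 = 4422*0 = 0)
F = 126 (F = 21*6 = 126)
R(W) = 42*W (R(W) = 21*(W + W) = 21*(2*W) = 42*W)
R(F) - Z = 42*126 - 1*0 = 5292 + 0 = 5292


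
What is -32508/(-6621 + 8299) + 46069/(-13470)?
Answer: -257593271/11301330 ≈ -22.793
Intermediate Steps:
-32508/(-6621 + 8299) + 46069/(-13470) = -32508/1678 + 46069*(-1/13470) = -32508*1/1678 - 46069/13470 = -16254/839 - 46069/13470 = -257593271/11301330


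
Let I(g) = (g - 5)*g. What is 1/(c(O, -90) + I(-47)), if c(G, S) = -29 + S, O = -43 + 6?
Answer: 1/2325 ≈ 0.00043011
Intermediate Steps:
O = -37
I(g) = g*(-5 + g) (I(g) = (-5 + g)*g = g*(-5 + g))
1/(c(O, -90) + I(-47)) = 1/((-29 - 90) - 47*(-5 - 47)) = 1/(-119 - 47*(-52)) = 1/(-119 + 2444) = 1/2325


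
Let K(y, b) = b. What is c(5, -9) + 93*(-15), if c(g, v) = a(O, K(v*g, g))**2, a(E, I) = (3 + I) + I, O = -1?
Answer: -1226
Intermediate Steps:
a(E, I) = 3 + 2*I
c(g, v) = (3 + 2*g)**2
c(5, -9) + 93*(-15) = (3 + 2*5)**2 + 93*(-15) = (3 + 10)**2 - 1395 = 13**2 - 1395 = 169 - 1395 = -1226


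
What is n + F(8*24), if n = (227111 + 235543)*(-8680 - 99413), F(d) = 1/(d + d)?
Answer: -19203708987647/384 ≈ -5.0010e+10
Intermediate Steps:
F(d) = 1/(2*d)
n = -50009658822 (n = 462654*(-108093) = -50009658822)
n + F(8*24) = -50009658822 + 1/(2*((8*24))) = -50009658822 + (½)/192 = -50009658822 + (½)*(1/192) = -50009658822 + 1/384 = -19203708987647/384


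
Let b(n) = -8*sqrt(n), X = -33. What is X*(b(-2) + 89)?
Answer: -2937 + 264*I*sqrt(2) ≈ -2937.0 + 373.35*I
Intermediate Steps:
X*(b(-2) + 89) = -33*(-8*I*sqrt(2) + 89) = -33*(89 - 8*I*sqrt(2)) = -2937 + 264*I*sqrt(2)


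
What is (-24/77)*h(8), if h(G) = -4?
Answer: 96/77 ≈ 1.2468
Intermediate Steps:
(-24/77)*h(8) = -24/77*(-4) = 96/77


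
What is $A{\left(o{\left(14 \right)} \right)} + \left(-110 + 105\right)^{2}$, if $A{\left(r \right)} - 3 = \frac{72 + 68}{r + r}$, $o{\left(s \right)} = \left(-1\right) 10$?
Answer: $21$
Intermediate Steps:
$o{\left(s \right)} = -10$
$A{\left(r \right)} = 3 + \frac{70}{r}$ ($A{\left(r \right)} = 3 + \frac{72 + 68}{r + r} = 3 + \frac{140}{2 r} = 3 + 140 \frac{1}{2 r} = 3 + \frac{70}{r}$)
$A{\left(o{\left(14 \right)} \right)} + \left(-110 + 105\right)^{2} = \left(3 + \frac{70}{-10}\right) + \left(-110 + 105\right)^{2} = \left(3 + 70 \left(- \frac{1}{10}\right)\right) + \left(-5\right)^{2} = \left(3 - 7\right) + 25 = -4 + 25 = 21$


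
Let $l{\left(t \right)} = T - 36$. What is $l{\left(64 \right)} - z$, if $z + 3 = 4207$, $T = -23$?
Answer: $-4263$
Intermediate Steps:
$z = 4204$ ($z = -3 + 4207 = 4204$)
$l{\left(t \right)} = -59$ ($l{\left(t \right)} = -23 - 36 = -59$)
$l{\left(64 \right)} - z = -59 - 4204 = -4263$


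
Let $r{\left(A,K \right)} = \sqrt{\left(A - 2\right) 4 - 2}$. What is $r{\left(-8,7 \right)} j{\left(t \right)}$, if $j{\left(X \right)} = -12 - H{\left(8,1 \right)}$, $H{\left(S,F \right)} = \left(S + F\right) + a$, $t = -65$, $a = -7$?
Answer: $- 14 i \sqrt{42} \approx - 90.73 i$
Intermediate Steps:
$H{\left(S,F \right)} = -7 + F + S$ ($H{\left(S,F \right)} = \left(S + F\right) - 7 = \left(F + S\right) - 7 = -7 + F + S$)
$r{\left(A,K \right)} = \sqrt{-10 + 4 A}$ ($r{\left(A,K \right)} = \sqrt{\left(-2 + A\right) 4 - 2} = \sqrt{\left(-8 + 4 A\right) - 2} = \sqrt{-10 + 4 A}$)
$j{\left(X \right)} = -14$ ($j{\left(X \right)} = -12 - \left(-7 + 1 + 8\right) = -12 - 2 = -14$)
$r{\left(-8,7 \right)} j{\left(t \right)} = \sqrt{-10 + 4 \left(-8\right)} \left(-14\right) = \sqrt{-10 - 32} \left(-14\right) = \sqrt{-42} \left(-14\right) = i \sqrt{42} \left(-14\right) = - 14 i \sqrt{42}$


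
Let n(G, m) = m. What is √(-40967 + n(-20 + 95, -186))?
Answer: I*√41153 ≈ 202.86*I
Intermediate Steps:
√(-40967 + n(-20 + 95, -186)) = √(-40967 - 186) = √(-41153) = I*√41153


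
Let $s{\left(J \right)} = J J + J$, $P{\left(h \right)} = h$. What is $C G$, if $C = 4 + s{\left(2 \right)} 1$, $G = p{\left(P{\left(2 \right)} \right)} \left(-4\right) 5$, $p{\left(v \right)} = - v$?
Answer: $400$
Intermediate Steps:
$s{\left(J \right)} = J + J^{2}$ ($s{\left(J \right)} = J^{2} + J = J + J^{2}$)
$G = 40$ ($G = \left(-1\right) 2 \left(-4\right) 5 = \left(-2\right) \left(-4\right) 5 = 8 \cdot 5 = 40$)
$C = 10$ ($C = 4 + 2 \left(1 + 2\right) 1 = 4 + 2 \cdot 3 \cdot 1 = 4 + 6 \cdot 1 = 4 + 6 = 10$)
$C G = 10 \cdot 40 = 400$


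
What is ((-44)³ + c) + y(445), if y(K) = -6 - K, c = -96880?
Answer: -182515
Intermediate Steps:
((-44)³ + c) + y(445) = ((-44)³ - 96880) + (-6 - 1*445) = (-85184 - 96880) + (-6 - 445) = -182064 - 451 = -182515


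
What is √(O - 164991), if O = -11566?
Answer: I*√176557 ≈ 420.19*I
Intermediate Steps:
√(O - 164991) = √(-11566 - 164991) = √(-176557) = I*√176557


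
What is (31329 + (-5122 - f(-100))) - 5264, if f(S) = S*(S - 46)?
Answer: 6343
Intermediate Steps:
f(S) = S*(-46 + S)
(31329 + (-5122 - f(-100))) - 5264 = (31329 + (-5122 - (-100)*(-46 - 100))) - 5264 = (31329 + (-5122 - (-100)*(-146))) - 5264 = (31329 + (-5122 - 1*14600)) - 5264 = (31329 + (-5122 - 14600)) - 5264 = (31329 - 19722) - 5264 = 11607 - 5264 = 6343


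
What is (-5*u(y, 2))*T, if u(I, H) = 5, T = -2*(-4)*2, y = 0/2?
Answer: -400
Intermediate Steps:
y = 0 (y = 0*(1/2) = 0)
T = 16 (T = 8*2 = 16)
(-5*u(y, 2))*T = -5*5*16 = -25*16 = -400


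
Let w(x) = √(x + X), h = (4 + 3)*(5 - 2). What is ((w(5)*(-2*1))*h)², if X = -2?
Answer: 5292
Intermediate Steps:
h = 21 (h = 7*3 = 21)
w(x) = √(-2 + x) (w(x) = √(x - 2) = √(-2 + x))
((w(5)*(-2*1))*h)² = ((√(-2 + 5)*(-2*1))*21)² = ((√3*(-2))*21)² = (-2*√3*21)² = (-42*√3)² = 5292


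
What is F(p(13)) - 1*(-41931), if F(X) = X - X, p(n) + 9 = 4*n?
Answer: 41931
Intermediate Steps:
p(n) = -9 + 4*n
F(X) = 0
F(p(13)) - 1*(-41931) = 0 - 1*(-41931) = 0 + 41931 = 41931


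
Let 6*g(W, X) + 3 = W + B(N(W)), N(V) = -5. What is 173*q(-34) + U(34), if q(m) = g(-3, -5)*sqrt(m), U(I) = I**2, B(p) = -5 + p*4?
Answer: 1156 - 5363*I*sqrt(34)/6 ≈ 1156.0 - 5211.9*I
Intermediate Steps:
B(p) = -5 + 4*p
g(W, X) = -14/3 + W/6 (g(W, X) = -1/2 + (W + (-5 + 4*(-5)))/6 = -1/2 + (W + (-5 - 20))/6 = -1/2 + (W - 25)/6 = -1/2 + (-25 + W)/6 = -1/2 + (-25/6 + W/6) = -14/3 + W/6)
q(m) = -31*sqrt(m)/6 (q(m) = (-14/3 + (1/6)*(-3))*sqrt(m) = (-14/3 - 1/2)*sqrt(m) = -31*sqrt(m)/6)
173*q(-34) + U(34) = 173*(-31*I*sqrt(34)/6) + 34**2 = 173*(-31*I*sqrt(34)/6) + 1156 = -5363*I*sqrt(34)/6 + 1156 = 1156 - 5363*I*sqrt(34)/6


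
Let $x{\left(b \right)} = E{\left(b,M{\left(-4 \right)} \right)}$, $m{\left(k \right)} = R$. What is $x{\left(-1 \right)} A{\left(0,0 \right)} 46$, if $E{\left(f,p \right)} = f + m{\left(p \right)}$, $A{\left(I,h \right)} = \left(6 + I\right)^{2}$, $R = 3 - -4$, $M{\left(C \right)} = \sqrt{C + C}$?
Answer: $9936$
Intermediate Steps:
$M{\left(C \right)} = \sqrt{2} \sqrt{C}$ ($M{\left(C \right)} = \sqrt{2 C} = \sqrt{2} \sqrt{C}$)
$R = 7$ ($R = 3 + 4 = 7$)
$m{\left(k \right)} = 7$
$E{\left(f,p \right)} = 7 + f$ ($E{\left(f,p \right)} = f + 7 = 7 + f$)
$x{\left(b \right)} = 7 + b$
$x{\left(-1 \right)} A{\left(0,0 \right)} 46 = \left(7 - 1\right) \left(6 + 0\right)^{2} \cdot 46 = 6 \cdot 6^{2} \cdot 46 = 6 \cdot 36 \cdot 46 = 216 \cdot 46 = 9936$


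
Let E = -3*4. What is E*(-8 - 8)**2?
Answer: -3072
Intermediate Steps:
E = -12
E*(-8 - 8)**2 = -12*(-8 - 8)**2 = -12*(-16)**2 = -12*256 = -3072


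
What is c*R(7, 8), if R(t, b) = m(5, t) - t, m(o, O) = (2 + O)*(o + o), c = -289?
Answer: -23987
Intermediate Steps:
m(o, O) = 2*o*(2 + O) (m(o, O) = (2 + O)*(2*o) = 2*o*(2 + O))
R(t, b) = 20 + 9*t (R(t, b) = 2*5*(2 + t) - t = (20 + 10*t) - t = 20 + 9*t)
c*R(7, 8) = -289*(20 + 9*7) = -289*(20 + 63) = -289*83 = -23987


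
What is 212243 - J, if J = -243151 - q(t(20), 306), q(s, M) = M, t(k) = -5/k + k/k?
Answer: 455700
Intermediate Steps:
t(k) = 1 - 5/k (t(k) = -5/k + 1 = 1 - 5/k)
J = -243457 (J = -243151 - 1*306 = -243151 - 306 = -243457)
212243 - J = 212243 - 1*(-243457) = 212243 + 243457 = 455700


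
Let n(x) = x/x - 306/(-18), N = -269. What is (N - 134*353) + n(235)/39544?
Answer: -940573803/19772 ≈ -47571.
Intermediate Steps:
n(x) = 18 (n(x) = 1 - 306*(-1/18) = 1 + 17 = 18)
(N - 134*353) + n(235)/39544 = (-269 - 134*353) + 18/39544 = (-269 - 47302) + 18*(1/39544) = -47571 + 9/19772 = -940573803/19772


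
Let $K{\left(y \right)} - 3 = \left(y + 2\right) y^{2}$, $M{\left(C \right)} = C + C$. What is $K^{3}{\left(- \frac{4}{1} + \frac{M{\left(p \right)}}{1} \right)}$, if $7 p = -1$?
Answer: $- \frac{2390516063811}{40353607} \approx -59239.0$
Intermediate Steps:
$p = - \frac{1}{7}$ ($p = \frac{1}{7} \left(-1\right) = - \frac{1}{7} \approx -0.14286$)
$M{\left(C \right)} = 2 C$
$K{\left(y \right)} = 3 + y^{2} \left(2 + y\right)$ ($K{\left(y \right)} = 3 + \left(y + 2\right) y^{2} = 3 + \left(2 + y\right) y^{2} = 3 + y^{2} \left(2 + y\right)$)
$K^{3}{\left(- \frac{4}{1} + \frac{M{\left(p \right)}}{1} \right)} = \left(3 + \left(- \frac{4}{1} + \frac{2 \left(- \frac{1}{7}\right)}{1}\right)^{3} + 2 \left(- \frac{4}{1} + \frac{2 \left(- \frac{1}{7}\right)}{1}\right)^{2}\right)^{3} = \left(3 + \left(\left(-4\right) 1 - \frac{2}{7}\right)^{3} + 2 \left(\left(-4\right) 1 - \frac{2}{7}\right)^{2}\right)^{3} = \left(3 + \left(-4 - \frac{2}{7}\right)^{3} + 2 \left(-4 - \frac{2}{7}\right)^{2}\right)^{3} = \left(3 + \left(- \frac{30}{7}\right)^{3} + 2 \left(- \frac{30}{7}\right)^{2}\right)^{3} = \left(3 - \frac{27000}{343} + 2 \cdot \frac{900}{49}\right)^{3} = \left(3 - \frac{27000}{343} + \frac{1800}{49}\right)^{3} = \left(- \frac{13371}{343}\right)^{3} = - \frac{2390516063811}{40353607}$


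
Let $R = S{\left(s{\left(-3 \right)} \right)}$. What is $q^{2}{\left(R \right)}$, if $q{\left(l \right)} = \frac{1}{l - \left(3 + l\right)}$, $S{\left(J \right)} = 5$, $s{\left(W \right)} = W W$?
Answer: $\frac{1}{9} \approx 0.11111$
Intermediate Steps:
$s{\left(W \right)} = W^{2}$
$R = 5$
$q{\left(l \right)} = - \frac{1}{3}$ ($q{\left(l \right)} = \frac{1}{-3} = - \frac{1}{3}$)
$q^{2}{\left(R \right)} = \left(- \frac{1}{3}\right)^{2} = \frac{1}{9}$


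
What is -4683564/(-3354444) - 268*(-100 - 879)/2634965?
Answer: 367253872123/245523403735 ≈ 1.4958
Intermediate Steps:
-4683564/(-3354444) - 268*(-100 - 879)/2634965 = -4683564*(-1/3354444) - 268*(-979)*(1/2634965) = 130099/93179 + 262372*(1/2634965) = 130099/93179 + 262372/2634965 = 367253872123/245523403735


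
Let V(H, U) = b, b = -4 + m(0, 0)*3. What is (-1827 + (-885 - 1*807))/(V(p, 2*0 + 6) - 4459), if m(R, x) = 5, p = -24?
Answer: 3519/4448 ≈ 0.79114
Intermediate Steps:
b = 11 (b = -4 + 5*3 = -4 + 15 = 11)
V(H, U) = 11
(-1827 + (-885 - 1*807))/(V(p, 2*0 + 6) - 4459) = (-1827 + (-885 - 1*807))/(11 - 4459) = (-1827 + (-885 - 807))/(-4448) = (-1827 - 1692)*(-1/4448) = -3519*(-1/4448) = 3519/4448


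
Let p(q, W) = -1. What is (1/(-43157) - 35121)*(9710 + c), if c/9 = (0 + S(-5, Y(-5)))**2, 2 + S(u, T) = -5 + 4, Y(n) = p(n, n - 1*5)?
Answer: -14840385127418/43157 ≈ -3.4387e+8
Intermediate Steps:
Y(n) = -1
S(u, T) = -3 (S(u, T) = -2 + (-5 + 4) = -2 - 1 = -3)
c = 81 (c = 9*(0 - 3)**2 = 9*(-3)**2 = 9*9 = 81)
(1/(-43157) - 35121)*(9710 + c) = (1/(-43157) - 35121)*(9710 + 81) = (-1/43157 - 35121)*9791 = -1515716998/43157*9791 = -14840385127418/43157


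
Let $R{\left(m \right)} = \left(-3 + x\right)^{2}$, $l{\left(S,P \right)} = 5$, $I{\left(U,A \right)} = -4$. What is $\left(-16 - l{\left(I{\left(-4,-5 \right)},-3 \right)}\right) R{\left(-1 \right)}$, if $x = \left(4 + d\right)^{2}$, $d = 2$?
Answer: $-22869$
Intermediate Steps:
$x = 36$ ($x = \left(4 + 2\right)^{2} = 6^{2} = 36$)
$R{\left(m \right)} = 1089$ ($R{\left(m \right)} = \left(-3 + 36\right)^{2} = 33^{2} = 1089$)
$\left(-16 - l{\left(I{\left(-4,-5 \right)},-3 \right)}\right) R{\left(-1 \right)} = \left(-16 - 5\right) 1089 = \left(-21\right) 1089 = -22869$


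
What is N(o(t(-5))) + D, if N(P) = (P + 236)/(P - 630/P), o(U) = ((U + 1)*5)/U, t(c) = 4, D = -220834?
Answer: -417601939/1891 ≈ -2.2084e+5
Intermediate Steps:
o(U) = (5 + 5*U)/U (o(U) = ((1 + U)*5)/U = (5 + 5*U)/U)
N(P) = (236 + P)/(P - 630/P)
N(o(t(-5))) + D = (5 + 5/4)*(236 + (5 + 5/4))/(-630 + (5 + 5/4)**2) - 220834 = 25*(236 + 25/4)/(4*(-630 + (25/4)**2)) - 220834 = (25/4)*(969/4)/(-630 + 625/16) - 220834 = (25/4)*(969/4)/(-9455/16) - 220834 = (25/4)*(-16/9455)*(969/4) - 220834 = -4845/1891 - 220834 = -417601939/1891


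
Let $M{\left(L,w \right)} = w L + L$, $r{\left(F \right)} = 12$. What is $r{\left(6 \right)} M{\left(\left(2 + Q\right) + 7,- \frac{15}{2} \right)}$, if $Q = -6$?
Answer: $-234$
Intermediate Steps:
$M{\left(L,w \right)} = L + L w$ ($M{\left(L,w \right)} = L w + L = L + L w$)
$r{\left(6 \right)} M{\left(\left(2 + Q\right) + 7,- \frac{15}{2} \right)} = 12 \left(\left(2 - 6\right) + 7\right) \left(1 - \frac{15}{2}\right) = 12 \left(-4 + 7\right) \left(1 - \frac{15}{2}\right) = 12 \cdot 3 \left(1 - \frac{15}{2}\right) = 12 \cdot 3 \left(- \frac{13}{2}\right) = 12 \left(- \frac{39}{2}\right) = -234$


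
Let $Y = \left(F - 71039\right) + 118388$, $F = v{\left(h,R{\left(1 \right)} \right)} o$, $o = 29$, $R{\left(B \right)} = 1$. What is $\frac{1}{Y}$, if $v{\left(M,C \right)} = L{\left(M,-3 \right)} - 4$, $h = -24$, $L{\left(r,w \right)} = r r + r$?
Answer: $\frac{1}{63241} \approx 1.5813 \cdot 10^{-5}$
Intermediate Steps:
$L{\left(r,w \right)} = r + r^{2}$ ($L{\left(r,w \right)} = r^{2} + r = r + r^{2}$)
$v{\left(M,C \right)} = -4 + M \left(1 + M\right)$ ($v{\left(M,C \right)} = M \left(1 + M\right) - 4 = -4 + M \left(1 + M\right)$)
$F = 15892$ ($F = \left(-4 - 24 \left(1 - 24\right)\right) 29 = \left(-4 - -552\right) 29 = \left(-4 + 552\right) 29 = 548 \cdot 29 = 15892$)
$Y = 63241$ ($Y = \left(15892 - 71039\right) + 118388 = -55147 + 118388 = 63241$)
$\frac{1}{Y} = \frac{1}{63241}$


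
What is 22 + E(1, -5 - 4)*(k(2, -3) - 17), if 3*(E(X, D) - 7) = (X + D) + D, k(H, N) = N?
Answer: -14/3 ≈ -4.6667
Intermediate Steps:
E(X, D) = 7 + X/3 + 2*D/3 (E(X, D) = 7 + ((X + D) + D)/3 = 7 + ((D + X) + D)/3 = 7 + (X + 2*D)/3 = 7 + (X/3 + 2*D/3) = 7 + X/3 + 2*D/3)
22 + E(1, -5 - 4)*(k(2, -3) - 17) = 22 + (7 + (⅓)*1 + 2*(-5 - 4)/3)*(-3 - 17) = 22 + (7 + ⅓ + (⅔)*(-9))*(-20) = 22 + (7 + ⅓ - 6)*(-20) = 22 + (4/3)*(-20) = 22 - 80/3 = -14/3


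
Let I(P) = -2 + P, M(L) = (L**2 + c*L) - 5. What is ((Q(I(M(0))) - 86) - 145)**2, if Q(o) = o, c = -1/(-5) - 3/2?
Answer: 56644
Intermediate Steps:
c = -13/10 (c = -1*(-1/5) - 3*1/2 = 1/5 - 3/2 = -13/10 ≈ -1.3000)
M(L) = -5 + L**2 - 13*L/10 (M(L) = (L**2 - 13*L/10) - 5 = -5 + L**2 - 13*L/10)
((Q(I(M(0))) - 86) - 145)**2 = (((-2 + (-5 + 0**2 - 13/10*0)) - 86) - 145)**2 = (((-2 + (-5 + 0 + 0)) - 86) - 145)**2 = (((-2 - 5) - 86) - 145)**2 = ((-7 - 86) - 145)**2 = (-93 - 145)**2 = (-238)**2 = 56644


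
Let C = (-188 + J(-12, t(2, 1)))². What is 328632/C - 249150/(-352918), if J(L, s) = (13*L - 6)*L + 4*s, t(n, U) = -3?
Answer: 54611177661/67088300128 ≈ 0.81402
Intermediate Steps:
J(L, s) = 4*s + L*(-6 + 13*L) (J(L, s) = (-6 + 13*L)*L + 4*s = L*(-6 + 13*L) + 4*s = 4*s + L*(-6 + 13*L))
C = 3041536 (C = (-188 + (-6*(-12) + 4*(-3) + 13*(-12)²))² = (-188 + (72 - 12 + 13*144))² = (-188 + (72 - 12 + 1872))² = (-188 + 1932)² = 1744² = 3041536)
328632/C - 249150/(-352918) = 328632/3041536 - 249150/(-352918) = 328632*(1/3041536) - 249150*(-1/352918) = 41079/380192 + 124575/176459 = 54611177661/67088300128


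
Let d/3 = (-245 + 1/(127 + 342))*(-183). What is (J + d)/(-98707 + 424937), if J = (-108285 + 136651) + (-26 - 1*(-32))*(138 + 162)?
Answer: 454295/900011 ≈ 0.50477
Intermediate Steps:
J = 30166 (J = 28366 + (-26 + 32)*300 = 28366 + 6*300 = 28366 + 1800 = 30166)
d = 63082296/469 (d = 3*((-245 + 1/(127 + 342))*(-183)) = 3*((-245 + 1/469)*(-183)) = 3*(-114904/469*(-183)) = 3*(21027432/469) = 63082296/469 ≈ 1.3450e+5)
(J + d)/(-98707 + 424937) = (30166 + 63082296/469)/(-98707 + 424937) = (77230150/469)/326230 = (77230150/469)*(1/326230) = 454295/900011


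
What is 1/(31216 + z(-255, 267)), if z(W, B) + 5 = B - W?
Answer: 1/31733 ≈ 3.1513e-5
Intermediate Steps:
z(W, B) = -5 + B - W (z(W, B) = -5 + (B - W) = -5 + B - W)
1/(31216 + z(-255, 267)) = 1/(31216 + (-5 + 267 - 1*(-255))) = 1/(31216 + (-5 + 267 + 255)) = 1/(31216 + 517) = 1/31733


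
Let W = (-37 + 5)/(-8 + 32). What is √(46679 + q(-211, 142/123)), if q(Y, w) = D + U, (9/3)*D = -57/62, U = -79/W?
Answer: 3*√19962295/62 ≈ 216.19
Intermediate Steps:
W = -4/3 (W = -32/24 = -32*1/24 = -4/3 ≈ -1.3333)
U = 237/4 (U = -79/(-4/3) = -79*(-¾) = 237/4 ≈ 59.250)
D = -19/62 (D = (-57/62)/3 = (-57*1/62)/3 = (⅓)*(-57/62) = -19/62 ≈ -0.30645)
q(Y, w) = 7309/124 (q(Y, w) = -19/62 + 237/4 = 7309/124)
√(46679 + q(-211, 142/123)) = √(46679 + 7309/124) = √(5795505/124) = 3*√19962295/62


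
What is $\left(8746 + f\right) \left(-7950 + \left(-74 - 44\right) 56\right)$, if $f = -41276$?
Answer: $473571740$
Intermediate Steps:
$\left(8746 + f\right) \left(-7950 + \left(-74 - 44\right) 56\right) = \left(8746 - 41276\right) \left(-7950 + \left(-74 - 44\right) 56\right) = - 32530 \left(-7950 - 6608\right) = \left(-32530\right) \left(-14558\right) = 473571740$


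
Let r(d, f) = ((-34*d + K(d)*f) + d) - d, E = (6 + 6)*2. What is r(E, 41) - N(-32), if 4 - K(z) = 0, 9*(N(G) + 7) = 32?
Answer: -5837/9 ≈ -648.56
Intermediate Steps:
N(G) = -31/9 (N(G) = -7 + (1/9)*32 = -7 + 32/9 = -31/9)
K(z) = 4 (K(z) = 4 - 1*0 = 4 + 0 = 4)
E = 24 (E = 12*2 = 24)
r(d, f) = -34*d + 4*f (r(d, f) = ((-34*d + 4*f) + d) - d = (-33*d + 4*f) - d = -34*d + 4*f)
r(E, 41) - N(-32) = (-34*24 + 4*41) - 1*(-31/9) = (-816 + 164) + 31/9 = -652 + 31/9 = -5837/9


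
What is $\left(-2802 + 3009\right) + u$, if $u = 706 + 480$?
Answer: $1393$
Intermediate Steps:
$u = 1186$
$\left(-2802 + 3009\right) + u = \left(-2802 + 3009\right) + 1186 = 207 + 1186 = 1393$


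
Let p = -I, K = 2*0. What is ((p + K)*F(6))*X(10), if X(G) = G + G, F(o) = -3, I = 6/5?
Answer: 72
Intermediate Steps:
I = 6/5 (I = 6*(⅕) = 6/5 ≈ 1.2000)
K = 0
X(G) = 2*G
p = -6/5 (p = -1*6/5 = -6/5 ≈ -1.2000)
((p + K)*F(6))*X(10) = ((-6/5 + 0)*(-3))*(2*10) = -6/5*(-3)*20 = (18/5)*20 = 72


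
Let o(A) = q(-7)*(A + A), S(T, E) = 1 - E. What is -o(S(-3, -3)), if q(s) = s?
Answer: 56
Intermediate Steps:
o(A) = -14*A (o(A) = -7*(A + A) = -14*A)
-o(S(-3, -3)) = -(-14)*(1 - 1*(-3)) = -(-14)*(1 + 3) = -(-14)*4 = -1*(-56) = 56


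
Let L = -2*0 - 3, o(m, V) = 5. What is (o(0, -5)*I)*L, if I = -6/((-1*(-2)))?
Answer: 45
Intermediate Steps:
L = -3 (L = 0 - 3 = -3)
I = -3 (I = -6/2 = -6*1/2 = -3)
(o(0, -5)*I)*L = (5*(-3))*(-3) = -15*(-3) = 45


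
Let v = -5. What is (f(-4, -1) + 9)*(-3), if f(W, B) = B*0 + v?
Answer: -12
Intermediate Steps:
f(W, B) = -5 (f(W, B) = B*0 - 5 = 0 - 5 = -5)
(f(-4, -1) + 9)*(-3) = (-5 + 9)*(-3) = 4*(-3) = -12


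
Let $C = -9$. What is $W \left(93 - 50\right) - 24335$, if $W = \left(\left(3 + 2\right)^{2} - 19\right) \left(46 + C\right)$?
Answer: $-14789$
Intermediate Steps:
$W = 222$ ($W = \left(\left(3 + 2\right)^{2} - 19\right) \left(46 - 9\right) = \left(5^{2} - 19\right) 37 = \left(25 - 19\right) 37 = 6 \cdot 37 = 222$)
$W \left(93 - 50\right) - 24335 = 222 \left(93 - 50\right) - 24335 = 222 \cdot 43 - 24335 = 9546 - 24335 = -14789$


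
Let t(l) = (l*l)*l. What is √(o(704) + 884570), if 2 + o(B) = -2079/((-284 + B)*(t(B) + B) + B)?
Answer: √2453026118749148631068463/1665273128 ≈ 940.51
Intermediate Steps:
t(l) = l³ (t(l) = l²*l = l³)
o(B) = -2 - 2079/(B + (-284 + B)*(B + B³)) (o(B) = -2 - 2079/((-284 + B)*(B³ + B) + B) = -2 - 2079/((-284 + B)*(B + B³) + B) = -2 - 2079/(B + (-284 + B)*(B + B³)))
√(o(704) + 884570) = √((2079 - 568*704³ - 566*704 + 2*704² + 2*704⁴)/(704*(283 - 1*704 - 1*704³ + 284*704²)) + 884570) = √((2079 - 568*348913664 - 398464 + 2*495616 + 2*245635219456)/(704*(283 - 704 - 1*348913664 + 284*495616)) + 884570) = √((2079 - 198182961152 - 398464 + 991232 + 491270438912)/(704*(283 - 704 - 348913664 + 140754944)) + 884570) = √((1/704)*293088072607/(-208159141) + 884570) = √((1/704)*(-1/208159141)*293088072607 + 884570) = √(-26644370237/13322185024 + 884570) = √(11784378562309443/13322185024) = √2453026118749148631068463/1665273128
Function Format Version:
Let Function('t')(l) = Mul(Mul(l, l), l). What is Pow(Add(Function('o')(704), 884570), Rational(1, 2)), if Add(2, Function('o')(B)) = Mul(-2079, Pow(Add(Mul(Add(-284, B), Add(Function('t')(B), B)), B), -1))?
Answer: Mul(Rational(1, 1665273128), Pow(2453026118749148631068463, Rational(1, 2))) ≈ 940.51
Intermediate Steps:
Function('t')(l) = Pow(l, 3) (Function('t')(l) = Mul(Pow(l, 2), l) = Pow(l, 3))
Function('o')(B) = Add(-2, Mul(-2079, Pow(Add(B, Mul(Add(-284, B), Add(B, Pow(B, 3)))), -1))) (Function('o')(B) = Add(-2, Mul(-2079, Pow(Add(Mul(Add(-284, B), Add(Pow(B, 3), B)), B), -1))) = Add(-2, Mul(-2079, Pow(Add(Mul(Add(-284, B), Add(B, Pow(B, 3))), B), -1))) = Add(-2, Mul(-2079, Pow(Add(B, Mul(Add(-284, B), Add(B, Pow(B, 3)))), -1))))
Pow(Add(Function('o')(704), 884570), Rational(1, 2)) = Pow(Add(Mul(Pow(704, -1), Pow(Add(283, Mul(-1, 704), Mul(-1, Pow(704, 3)), Mul(284, Pow(704, 2))), -1), Add(2079, Mul(-568, Pow(704, 3)), Mul(-566, 704), Mul(2, Pow(704, 2)), Mul(2, Pow(704, 4)))), 884570), Rational(1, 2)) = Pow(Add(Mul(Rational(1, 704), Pow(Add(283, -704, Mul(-1, 348913664), Mul(284, 495616)), -1), Add(2079, Mul(-568, 348913664), -398464, Mul(2, 495616), Mul(2, 245635219456))), 884570), Rational(1, 2)) = Pow(Add(Mul(Rational(1, 704), Pow(Add(283, -704, -348913664, 140754944), -1), Add(2079, -198182961152, -398464, 991232, 491270438912)), 884570), Rational(1, 2)) = Pow(Add(Mul(Rational(1, 704), Pow(-208159141, -1), 293088072607), 884570), Rational(1, 2)) = Pow(Add(Mul(Rational(1, 704), Rational(-1, 208159141), 293088072607), 884570), Rational(1, 2)) = Pow(Add(Rational(-26644370237, 13322185024), 884570), Rational(1, 2)) = Pow(Rational(11784378562309443, 13322185024), Rational(1, 2)) = Mul(Rational(1, 1665273128), Pow(2453026118749148631068463, Rational(1, 2)))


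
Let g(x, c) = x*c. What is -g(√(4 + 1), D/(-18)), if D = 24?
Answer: 4*√5/3 ≈ 2.9814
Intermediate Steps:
g(x, c) = c*x
-g(√(4 + 1), D/(-18)) = -24/(-18)*√(4 + 1) = -24*(-1/18)*√5 = -(-4)*√5/3 = 4*√5/3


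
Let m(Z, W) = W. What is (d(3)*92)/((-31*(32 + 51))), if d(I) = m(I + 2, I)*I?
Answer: -828/2573 ≈ -0.32180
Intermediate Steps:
d(I) = I**2 (d(I) = I*I = I**2)
(d(3)*92)/((-31*(32 + 51))) = (3**2*92)/((-31*(32 + 51))) = (9*92)/((-31*83)) = 828/(-2573) = 828*(-1/2573) = -828/2573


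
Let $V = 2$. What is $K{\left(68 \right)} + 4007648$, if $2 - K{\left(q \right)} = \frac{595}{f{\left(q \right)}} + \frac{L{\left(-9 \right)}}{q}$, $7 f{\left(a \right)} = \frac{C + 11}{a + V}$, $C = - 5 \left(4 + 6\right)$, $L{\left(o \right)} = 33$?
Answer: $\frac{10648111913}{2652} \approx 4.0151 \cdot 10^{6}$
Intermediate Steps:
$C = -50$ ($C = \left(-5\right) 10 = -50$)
$f{\left(a \right)} = - \frac{39}{7 \left(2 + a\right)}$ ($f{\left(a \right)} = \frac{\left(-50 + 11\right) \frac{1}{a + 2}}{7} = \frac{\left(-39\right) \frac{1}{2 + a}}{7} = - \frac{39}{7 \left(2 + a\right)}$)
$K{\left(q \right)} = \frac{8408}{39} - \frac{33}{q} + \frac{4165 q}{39}$ ($K{\left(q \right)} = 2 - \left(\frac{595}{\left(-39\right) \frac{1}{14 + 7 q}} + \frac{33}{q}\right) = 2 - \left(595 \left(- \frac{14}{39} - \frac{7 q}{39}\right) + \frac{33}{q}\right) = 2 - \left(\left(- \frac{8330}{39} - \frac{4165 q}{39}\right) + \frac{33}{q}\right) = 2 - \left(- \frac{8330}{39} + \frac{33}{q} - \frac{4165 q}{39}\right) = 2 + \left(\frac{8330}{39} - \frac{33}{q} + \frac{4165 q}{39}\right) = \frac{8408}{39} - \frac{33}{q} + \frac{4165 q}{39}$)
$K{\left(68 \right)} + 4007648 = \frac{-1287 + 68 \left(8408 + 4165 \cdot 68\right)}{39 \cdot 68} + 4007648 = \frac{1}{39} \cdot \frac{1}{68} \left(-1287 + 68 \left(8408 + 283220\right)\right) + 4007648 = \frac{1}{39} \cdot \frac{1}{68} \left(-1287 + 68 \cdot 291628\right) + 4007648 = \frac{1}{39} \cdot \frac{1}{68} \left(-1287 + 19830704\right) + 4007648 = \frac{1}{39} \cdot \frac{1}{68} \cdot 19829417 + 4007648 = \frac{19829417}{2652} + 4007648 = \frac{10648111913}{2652}$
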